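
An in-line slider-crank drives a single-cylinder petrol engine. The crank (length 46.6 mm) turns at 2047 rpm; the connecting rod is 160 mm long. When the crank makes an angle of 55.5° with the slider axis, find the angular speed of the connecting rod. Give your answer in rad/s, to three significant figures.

ω = 214.4 rad/s (converted from 2047 rpm).
The rod makes angle φ with the slider axis where L sinφ = r sinθ; differentiating, L cosφ·φ̇ = r ω cosθ.
L cosφ = √(L² − r² sin²θ) = 0.15532 m.
|ω_rod| = r ω |cosθ| / √(L² − r² sin²θ) = 0.0466·214.4·0.56641/0.15532 = 36.427 rad/s.

36.4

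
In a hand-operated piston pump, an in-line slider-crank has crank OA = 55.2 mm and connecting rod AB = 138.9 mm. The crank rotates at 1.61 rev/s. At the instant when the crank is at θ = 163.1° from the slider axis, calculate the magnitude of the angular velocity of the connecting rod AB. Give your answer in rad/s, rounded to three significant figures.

ω = 10.12 rad/s (converted from 1.61 rev/s).
The rod makes angle φ with the slider axis where L sinφ = r sinθ; differentiating, L cosφ·φ̇ = r ω cosθ.
L cosφ = √(L² − r² sin²θ) = 0.13797 m.
|ω_rod| = r ω |cosθ| / √(L² − r² sin²θ) = 0.0552·10.12·0.95681/0.13797 = 3.8725 rad/s.

3.87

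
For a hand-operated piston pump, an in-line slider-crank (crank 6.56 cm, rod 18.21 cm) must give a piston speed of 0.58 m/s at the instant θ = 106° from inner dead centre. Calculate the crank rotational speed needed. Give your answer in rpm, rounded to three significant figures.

98.2

For an in-line slider-crank, |v_piston| = rω|sinθ|·[1 + r cosθ/√(L² − r² sin²θ)].
With r = 0.0656 m, L = 0.1821 m, θ = 106°: the bracketed kinematic factor |dx/dθ| = 0.056384 m.
ω = v/|dx/dθ| = 0.58/0.056384 = 10.287 rad/s.
N = 60ω/(2π) = 98.229 rpm.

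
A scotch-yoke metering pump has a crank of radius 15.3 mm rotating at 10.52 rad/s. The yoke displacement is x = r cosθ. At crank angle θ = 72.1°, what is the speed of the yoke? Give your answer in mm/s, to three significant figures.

ω = 10.52 rad/s
x = r cosθ ⇒ ẋ = −rω sinθ.
|v| = rω|sinθ| = 0.0153·10.52·|sin 72.1°| = 0.15316 m/s = 153.16 mm/s.

153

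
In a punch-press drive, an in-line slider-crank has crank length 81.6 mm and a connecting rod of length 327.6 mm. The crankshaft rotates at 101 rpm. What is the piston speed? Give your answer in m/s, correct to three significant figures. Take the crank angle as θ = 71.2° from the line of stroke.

0.884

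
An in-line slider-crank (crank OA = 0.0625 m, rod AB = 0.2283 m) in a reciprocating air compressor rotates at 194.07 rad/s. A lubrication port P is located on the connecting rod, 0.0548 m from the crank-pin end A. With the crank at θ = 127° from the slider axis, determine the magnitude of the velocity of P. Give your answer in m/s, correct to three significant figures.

10.8

ω = 194.1 rad/s.  Crank-pin speed |V_A| = rω = 12.129 m/s, perpendicular to OA.
Rod angle: sinφ = −(r/L) sinθ ⇒ φ = -12.629°; ω_rod = −rω cosθ/√(L²−r²sin²θ) = +32.767 rad/s.
V_P = V_A + ω_rod × AP, with AP = 0.0548 m along the rod.
Components: V_Px = −rω sinθ − a·ω_rod·sinφ = -9.2944 m/s;  V_Py = rω cosθ + a·ω_rod·cosφ = -5.5475 m/s.
|V_P| = √(V_Px² + V_Py²) = 10.824 m/s.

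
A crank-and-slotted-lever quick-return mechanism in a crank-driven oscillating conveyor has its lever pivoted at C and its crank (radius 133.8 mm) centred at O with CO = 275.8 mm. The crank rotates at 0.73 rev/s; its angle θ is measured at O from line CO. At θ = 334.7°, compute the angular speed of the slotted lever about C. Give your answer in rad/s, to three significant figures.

ω = 4.587 rad/s (from 0.73 rev/s).
Crank pin A relative to C: A = (d + r cosθ, r sinθ); lever angle φ = atan2(r sinθ, d + r cosθ).
Differentiating tanφ: φ̇ = rω(d cosθ + r)/(d² + r² + 2dr cosθ).
d² + r² + 2dr cosθ = |CA|² = 0.160693 m²;  d cosθ + r = +0.38315 m.
|ω_lever| = |0.1338·4.587·+0.38315| / 0.160693 = 1.4633 rad/s.

1.46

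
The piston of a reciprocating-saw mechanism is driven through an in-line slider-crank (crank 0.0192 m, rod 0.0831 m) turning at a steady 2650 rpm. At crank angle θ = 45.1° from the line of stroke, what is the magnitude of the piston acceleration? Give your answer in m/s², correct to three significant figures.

ω = 2π·2650/60 = 277.5 rad/s
x(θ) = r cosθ + √(L² − r² sin²θ); with ω constant, a = ω²·d²x/dθ².
d²x/dθ² = −r cosθ − r²(cos2θ)/√u − r⁴ sin²2θ/(4u^{3/2}),  u = L² − r² sin²θ = 0.00672065 m².
Substituting r = 0.0192 m, L = 0.0831 m, θ = 45.1°: d²x/dθ² = -0.013599 m.
a = ω²·d²x/dθ² = (277.5)²·(-0.013599) = -1047.2 m/s²;  |a| = 1047.2 m/s².

1050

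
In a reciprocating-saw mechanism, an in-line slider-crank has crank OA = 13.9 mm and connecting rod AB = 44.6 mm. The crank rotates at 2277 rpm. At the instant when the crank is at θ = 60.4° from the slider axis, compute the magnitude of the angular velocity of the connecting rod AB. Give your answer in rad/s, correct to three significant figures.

38.1

ω = 238.4 rad/s (converted from 2277 rpm).
The rod makes angle φ with the slider axis where L sinφ = r sinθ; differentiating, L cosφ·φ̇ = r ω cosθ.
L cosφ = √(L² − r² sin²θ) = 0.042931 m.
|ω_rod| = r ω |cosθ| / √(L² − r² sin²θ) = 0.0139·238.4·0.49394/0.042931 = 38.134 rad/s.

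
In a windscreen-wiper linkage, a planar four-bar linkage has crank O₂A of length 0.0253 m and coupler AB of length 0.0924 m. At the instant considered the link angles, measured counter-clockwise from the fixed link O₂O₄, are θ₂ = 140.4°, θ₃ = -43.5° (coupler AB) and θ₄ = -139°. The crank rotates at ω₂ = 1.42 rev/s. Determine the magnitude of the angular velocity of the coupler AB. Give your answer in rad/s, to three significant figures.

ω₂ = 8.922 rad/s (from 1.42 rev/s).
Differentiating the loop-closure r₂e^{iθ₂}+r₃e^{iθ₃}=r₁+r₄e^{iθ₄} gives r₂ω₂e^{iθ₂}+r₃ω₃e^{iθ₃}=r₄ω₄e^{iθ₄}.
Eliminating the other unknown: ω₃ = r₂ω₂ sin(θ₄−θ₂) / [r₃ sin(θ₃−θ₄)].
Numerator sine = +0.98657; denominator sine = +0.99540.
Result = 0.0253·8.922·(+0.98657) / (0.0924·(+0.99540)) = +2.4213 rad/s; magnitude 2.4213 rad/s.

2.42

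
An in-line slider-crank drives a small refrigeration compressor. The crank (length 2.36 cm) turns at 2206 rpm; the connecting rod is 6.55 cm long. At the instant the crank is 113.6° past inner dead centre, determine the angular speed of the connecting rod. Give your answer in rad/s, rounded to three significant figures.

35.3

ω = 231 rad/s (converted from 2206 rpm).
The rod makes angle φ with the slider axis where L sinφ = r sinθ; differentiating, L cosφ·φ̇ = r ω cosθ.
L cosφ = √(L² − r² sin²θ) = 0.061827 m.
|ω_rod| = r ω |cosθ| / √(L² − r² sin²θ) = 0.0236·231·0.40035/0.061827 = 35.303 rad/s.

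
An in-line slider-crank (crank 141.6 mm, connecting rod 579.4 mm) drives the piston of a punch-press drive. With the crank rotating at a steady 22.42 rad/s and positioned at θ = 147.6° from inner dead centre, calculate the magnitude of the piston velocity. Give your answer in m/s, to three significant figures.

1.35

ω = 22.42 rad/s
For an in-line slider-crank, x = r cosθ + √(L² − r² sin²θ), so v = −rω sinθ·[1 + r cosθ/√(L² − r² sin²θ)].
With r = 0.1416 m, L = 0.5794 m, θ = 147.6°: √(L² − r² sin²θ) = 0.57441 m.
v = −0.1416·22.42·0.53583·[1 + 0.1416·-0.84433/0.57441] = -1.347 m/s.
|v| = 1.347 m/s.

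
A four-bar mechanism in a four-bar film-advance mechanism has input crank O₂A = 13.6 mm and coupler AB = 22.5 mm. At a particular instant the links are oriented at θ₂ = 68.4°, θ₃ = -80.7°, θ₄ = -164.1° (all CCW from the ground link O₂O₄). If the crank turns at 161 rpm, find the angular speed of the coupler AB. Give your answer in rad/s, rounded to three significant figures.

8.14

ω₂ = 16.86 rad/s (from 161 rpm).
Differentiating the loop-closure r₂e^{iθ₂}+r₃e^{iθ₃}=r₁+r₄e^{iθ₄} gives r₂ω₂e^{iθ₂}+r₃ω₃e^{iθ₃}=r₄ω₄e^{iθ₄}.
Eliminating the other unknown: ω₃ = r₂ω₂ sin(θ₄−θ₂) / [r₃ sin(θ₃−θ₄)].
Numerator sine = +0.79335; denominator sine = +0.99337.
Result = 0.0136·16.86·(+0.79335) / (0.0225·(+0.99337)) = +8.1389 rad/s; magnitude 8.1389 rad/s.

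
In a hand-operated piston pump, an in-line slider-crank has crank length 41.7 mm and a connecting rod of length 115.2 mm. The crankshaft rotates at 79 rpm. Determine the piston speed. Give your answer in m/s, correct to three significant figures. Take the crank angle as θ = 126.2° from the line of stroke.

ω = 2π·79/60 = 8.273 rad/s
For an in-line slider-crank, x = r cosθ + √(L² − r² sin²θ), so v = −rω sinθ·[1 + r cosθ/√(L² − r² sin²θ)].
With r = 0.0417 m, L = 0.1152 m, θ = 126.2°: √(L² − r² sin²θ) = 0.11018 m.
v = −0.0417·8.273·0.80696·[1 + 0.0417·-0.59061/0.11018] = -0.21615 m/s.
|v| = 0.21615 m/s.

0.216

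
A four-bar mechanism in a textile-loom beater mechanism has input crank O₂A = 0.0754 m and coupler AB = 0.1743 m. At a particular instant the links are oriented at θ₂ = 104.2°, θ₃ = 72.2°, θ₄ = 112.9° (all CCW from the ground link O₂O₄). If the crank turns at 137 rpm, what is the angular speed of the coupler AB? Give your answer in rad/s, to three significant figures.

1.44

ω₂ = 14.35 rad/s (from 137 rpm).
Differentiating the loop-closure r₂e^{iθ₂}+r₃e^{iθ₃}=r₁+r₄e^{iθ₄} gives r₂ω₂e^{iθ₂}+r₃ω₃e^{iθ₃}=r₄ω₄e^{iθ₄}.
Eliminating the other unknown: ω₃ = r₂ω₂ sin(θ₄−θ₂) / [r₃ sin(θ₃−θ₄)].
Numerator sine = +0.15126; denominator sine = -0.65210.
Result = 0.0754·14.35·(+0.15126) / (0.1743·(-0.65210)) = -1.4396 rad/s; magnitude 1.4396 rad/s.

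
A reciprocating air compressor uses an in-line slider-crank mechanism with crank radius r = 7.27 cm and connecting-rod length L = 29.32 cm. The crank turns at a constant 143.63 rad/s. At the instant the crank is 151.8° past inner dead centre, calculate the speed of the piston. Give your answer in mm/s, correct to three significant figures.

ω = 143.6 rad/s
For an in-line slider-crank, x = r cosθ + √(L² − r² sin²θ), so v = −rω sinθ·[1 + r cosθ/√(L² − r² sin²θ)].
With r = 0.0727 m, L = 0.2932 m, θ = 151.8°: √(L² − r² sin²θ) = 0.29118 m.
v = −0.0727·143.6·0.47255·[1 + 0.0727·-0.88130/0.29118] = -3.8486 m/s.
|v| = 3.8486 m/s = 3848.6 mm/s.

3850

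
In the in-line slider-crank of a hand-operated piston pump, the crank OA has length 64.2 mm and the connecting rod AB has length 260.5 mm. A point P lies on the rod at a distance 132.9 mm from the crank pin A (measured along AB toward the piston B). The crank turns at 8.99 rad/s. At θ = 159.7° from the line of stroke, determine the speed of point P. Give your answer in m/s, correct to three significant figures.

ω = 8.99 rad/s.  Crank-pin speed |V_A| = rω = 0.57716 m/s, perpendicular to OA.
Rod angle: sinφ = −(r/L) sinθ ⇒ φ = -4.905°; ω_rod = −rω cosθ/√(L²−r²sin²θ) = +2.0856 rad/s.
V_P = V_A + ω_rod × AP, with AP = 0.1329 m along the rod.
Components: V_Px = −rω sinθ − a·ω_rod·sinφ = -0.17654 m/s;  V_Py = rω cosθ + a·ω_rod·cosφ = -0.26515 m/s.
|V_P| = √(V_Px² + V_Py²) = 0.31854 m/s.

0.319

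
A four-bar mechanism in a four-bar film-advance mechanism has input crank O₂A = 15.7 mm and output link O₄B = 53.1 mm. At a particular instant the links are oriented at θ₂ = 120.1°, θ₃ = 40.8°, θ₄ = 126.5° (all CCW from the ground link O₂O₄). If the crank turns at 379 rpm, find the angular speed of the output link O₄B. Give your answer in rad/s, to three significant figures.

11.6

ω₂ = 39.69 rad/s (from 379 rpm).
Differentiating the loop-closure r₂e^{iθ₂}+r₃e^{iθ₃}=r₁+r₄e^{iθ₄} gives r₂ω₂e^{iθ₂}+r₃ω₃e^{iθ₃}=r₄ω₄e^{iθ₄}.
Eliminating the other unknown: ω₄ = r₂ω₂ sin(θ₂−θ₃) / [r₄ sin(θ₄−θ₃)].
Numerator sine = +0.98261; denominator sine = +0.99719.
Result = 0.0157·39.69·(+0.98261) / (0.0531·(+0.99719)) = +11.563 rad/s; magnitude 11.563 rad/s.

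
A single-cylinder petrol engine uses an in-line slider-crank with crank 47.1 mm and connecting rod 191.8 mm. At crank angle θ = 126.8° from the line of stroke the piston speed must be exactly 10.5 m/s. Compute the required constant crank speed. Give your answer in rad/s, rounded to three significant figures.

328

For an in-line slider-crank, |v_piston| = rω|sinθ|·[1 + r cosθ/√(L² − r² sin²θ)].
With r = 0.0471 m, L = 0.1918 m, θ = 126.8°: the bracketed kinematic factor |dx/dθ| = 0.032056 m.
ω = v/|dx/dθ| = 10.5/0.032056 = 327.55 rad/s.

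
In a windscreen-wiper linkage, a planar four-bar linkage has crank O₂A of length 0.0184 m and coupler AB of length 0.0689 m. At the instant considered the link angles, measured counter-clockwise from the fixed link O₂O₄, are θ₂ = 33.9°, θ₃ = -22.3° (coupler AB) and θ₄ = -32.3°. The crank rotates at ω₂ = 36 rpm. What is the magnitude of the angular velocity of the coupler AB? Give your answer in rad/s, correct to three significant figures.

5.30

ω₂ = 3.77 rad/s (from 36 rpm).
Differentiating the loop-closure r₂e^{iθ₂}+r₃e^{iθ₃}=r₁+r₄e^{iθ₄} gives r₂ω₂e^{iθ₂}+r₃ω₃e^{iθ₃}=r₄ω₄e^{iθ₄}.
Eliminating the other unknown: ω₃ = r₂ω₂ sin(θ₄−θ₂) / [r₃ sin(θ₃−θ₄)].
Numerator sine = -0.91496; denominator sine = +0.17365.
Result = 0.0184·3.77·(-0.91496) / (0.0689·(+0.17365)) = -5.3047 rad/s; magnitude 5.3047 rad/s.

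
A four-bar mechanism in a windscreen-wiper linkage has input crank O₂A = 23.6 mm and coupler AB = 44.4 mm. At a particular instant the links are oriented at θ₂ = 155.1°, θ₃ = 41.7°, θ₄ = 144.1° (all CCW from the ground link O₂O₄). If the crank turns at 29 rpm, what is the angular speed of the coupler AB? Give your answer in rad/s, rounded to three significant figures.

ω₂ = 3.037 rad/s (from 29 rpm).
Differentiating the loop-closure r₂e^{iθ₂}+r₃e^{iθ₃}=r₁+r₄e^{iθ₄} gives r₂ω₂e^{iθ₂}+r₃ω₃e^{iθ₃}=r₄ω₄e^{iθ₄}.
Eliminating the other unknown: ω₃ = r₂ω₂ sin(θ₄−θ₂) / [r₃ sin(θ₃−θ₄)].
Numerator sine = -0.19081; denominator sine = -0.97667.
Result = 0.0236·3.037·(-0.19081) / (0.0444·(-0.97667)) = +0.31536 rad/s; magnitude 0.31536 rad/s.

0.315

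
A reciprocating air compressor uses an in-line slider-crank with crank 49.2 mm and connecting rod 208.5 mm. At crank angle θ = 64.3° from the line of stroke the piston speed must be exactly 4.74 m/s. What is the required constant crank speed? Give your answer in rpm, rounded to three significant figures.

For an in-line slider-crank, |v_piston| = rω|sinθ|·[1 + r cosθ/√(L² − r² sin²θ)].
With r = 0.0492 m, L = 0.2085 m, θ = 64.3°: the bracketed kinematic factor |dx/dθ| = 0.048976 m.
ω = v/|dx/dθ| = 4.74/0.048976 = 96.782 rad/s.
N = 60ω/(2π) = 924.2 rpm.

924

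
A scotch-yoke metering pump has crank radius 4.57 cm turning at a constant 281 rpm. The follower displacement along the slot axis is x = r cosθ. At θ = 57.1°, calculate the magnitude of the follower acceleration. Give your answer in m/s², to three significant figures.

21.5

ω = 29.43 rad/s (from 281 rpm).
x = r cosθ ⇒ ẍ = −rω² cosθ (ω constant).
|a| = rω²|cosθ| = 0.0457·(29.43)²·|cos 57.1°| = 21.494 m/s².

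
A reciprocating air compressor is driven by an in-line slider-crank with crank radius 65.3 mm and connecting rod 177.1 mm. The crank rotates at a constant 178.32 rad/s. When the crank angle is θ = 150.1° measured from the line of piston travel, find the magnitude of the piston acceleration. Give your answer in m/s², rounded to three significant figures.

1390

ω = 178.3 rad/s
x(θ) = r cosθ + √(L² − r² sin²θ); with ω constant, a = ω²·d²x/dθ².
d²x/dθ² = −r cosθ − r²(cos2θ)/√u − r⁴ sin²2θ/(4u^{3/2}),  u = L² − r² sin²θ = 0.0303048 m².
Substituting r = 0.0653 m, L = 0.1771 m, θ = 150.1°: d²x/dθ² = +0.043643 m.
a = ω²·d²x/dθ² = (178.3)²·(+0.043643) = +1387.8 m/s²;  |a| = 1387.8 m/s².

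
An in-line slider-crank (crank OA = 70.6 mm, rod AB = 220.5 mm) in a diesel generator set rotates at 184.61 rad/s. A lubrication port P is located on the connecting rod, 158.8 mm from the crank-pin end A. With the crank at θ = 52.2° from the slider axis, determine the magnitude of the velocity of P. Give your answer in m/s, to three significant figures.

ω = 184.6 rad/s.  Crank-pin speed |V_A| = rω = 13.033 m/s, perpendicular to OA.
Rod angle: sinφ = −(r/L) sinθ ⇒ φ = -14.655°; ω_rod = −rω cosθ/√(L²−r²sin²θ) = -37.446 rad/s.
V_P = V_A + ω_rod × AP, with AP = 0.1588 m along the rod.
Components: V_Px = −rω sinθ − a·ω_rod·sinφ = -11.803 m/s;  V_Py = rω cosθ + a·ω_rod·cosφ = +2.2353 m/s.
|V_P| = √(V_Px² + V_Py²) = 12.013 m/s.

12.0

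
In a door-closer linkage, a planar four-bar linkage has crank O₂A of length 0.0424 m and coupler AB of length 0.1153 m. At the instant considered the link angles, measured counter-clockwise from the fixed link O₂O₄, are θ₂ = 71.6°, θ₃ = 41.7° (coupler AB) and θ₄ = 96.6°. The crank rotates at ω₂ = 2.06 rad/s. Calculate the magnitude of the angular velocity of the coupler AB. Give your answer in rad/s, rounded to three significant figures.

0.391

ω₂ = 2.06 rad/s
Differentiating the loop-closure r₂e^{iθ₂}+r₃e^{iθ₃}=r₁+r₄e^{iθ₄} gives r₂ω₂e^{iθ₂}+r₃ω₃e^{iθ₃}=r₄ω₄e^{iθ₄}.
Eliminating the other unknown: ω₃ = r₂ω₂ sin(θ₄−θ₂) / [r₃ sin(θ₃−θ₄)].
Numerator sine = +0.42262; denominator sine = -0.81815.
Result = 0.0424·2.06·(+0.42262) / (0.1153·(-0.81815)) = -0.39131 rad/s; magnitude 0.39131 rad/s.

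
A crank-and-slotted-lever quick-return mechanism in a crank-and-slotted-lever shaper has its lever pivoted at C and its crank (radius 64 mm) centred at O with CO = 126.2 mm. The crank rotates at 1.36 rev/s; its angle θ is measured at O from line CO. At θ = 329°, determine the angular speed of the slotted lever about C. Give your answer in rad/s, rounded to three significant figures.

ω = 8.545 rad/s (from 1.36 rev/s).
Crank pin A relative to C: A = (d + r cosθ, r sinθ); lever angle φ = atan2(r sinθ, d + r cosθ).
Differentiating tanφ: φ̇ = rω(d cosθ + r)/(d² + r² + 2dr cosθ).
d² + r² + 2dr cosθ = |CA|² = 0.0338688 m²;  d cosθ + r = +0.17217 m.
|ω_lever| = |0.064·8.545·+0.17217| / 0.0338688 = 2.7801 rad/s.

2.78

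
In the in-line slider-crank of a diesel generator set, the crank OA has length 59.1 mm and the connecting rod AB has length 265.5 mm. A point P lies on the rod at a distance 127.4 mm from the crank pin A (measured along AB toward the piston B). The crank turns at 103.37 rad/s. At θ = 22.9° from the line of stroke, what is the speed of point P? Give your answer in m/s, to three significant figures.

3.92

ω = 103.4 rad/s.  Crank-pin speed |V_A| = rω = 6.1092 m/s, perpendicular to OA.
Rod angle: sinφ = −(r/L) sinθ ⇒ φ = -4.969°; ω_rod = −rω cosθ/√(L²−r²sin²θ) = -21.276 rad/s.
V_P = V_A + ω_rod × AP, with AP = 0.1274 m along the rod.
Components: V_Px = −rω sinθ − a·ω_rod·sinφ = -2.612 m/s;  V_Py = rω cosθ + a·ω_rod·cosφ = +2.9272 m/s.
|V_P| = √(V_Px² + V_Py²) = 3.9232 m/s.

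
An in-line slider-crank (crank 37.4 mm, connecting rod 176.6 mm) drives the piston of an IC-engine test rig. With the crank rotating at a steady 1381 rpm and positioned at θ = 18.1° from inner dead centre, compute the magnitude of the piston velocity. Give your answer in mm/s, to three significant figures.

2020

ω = 2π·1381/60 = 144.6 rad/s
For an in-line slider-crank, x = r cosθ + √(L² − r² sin²θ), so v = −rω sinθ·[1 + r cosθ/√(L² − r² sin²θ)].
With r = 0.0374 m, L = 0.1766 m, θ = 18.1°: √(L² − r² sin²θ) = 0.17622 m.
v = −0.0374·144.6·0.31068·[1 + 0.0374·0.95052/0.17622] = -2.0193 m/s.
|v| = 2.0193 m/s = 2019.3 mm/s.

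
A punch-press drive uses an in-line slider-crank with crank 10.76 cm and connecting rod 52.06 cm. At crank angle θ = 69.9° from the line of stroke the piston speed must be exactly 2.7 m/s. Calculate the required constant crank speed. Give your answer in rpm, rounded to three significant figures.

For an in-line slider-crank, |v_piston| = rω|sinθ|·[1 + r cosθ/√(L² − r² sin²θ)].
With r = 0.1076 m, L = 0.5206 m, θ = 69.9°: the bracketed kinematic factor |dx/dθ| = 0.10836 m.
ω = v/|dx/dθ| = 2.7/0.10836 = 24.916 rad/s.
N = 60ω/(2π) = 237.93 rpm.

238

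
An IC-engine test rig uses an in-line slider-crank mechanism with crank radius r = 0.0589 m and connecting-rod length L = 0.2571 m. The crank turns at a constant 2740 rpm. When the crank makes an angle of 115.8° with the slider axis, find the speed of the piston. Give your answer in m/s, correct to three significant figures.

ω = 2π·2740/60 = 286.9 rad/s
For an in-line slider-crank, x = r cosθ + √(L² − r² sin²θ), so v = −rω sinθ·[1 + r cosθ/√(L² − r² sin²θ)].
With r = 0.0589 m, L = 0.2571 m, θ = 115.8°: √(L² − r² sin²θ) = 0.25157 m.
v = −0.0589·286.9·0.90032·[1 + 0.0589·-0.43523/0.25157] = -13.665 m/s.
|v| = 13.665 m/s.

13.7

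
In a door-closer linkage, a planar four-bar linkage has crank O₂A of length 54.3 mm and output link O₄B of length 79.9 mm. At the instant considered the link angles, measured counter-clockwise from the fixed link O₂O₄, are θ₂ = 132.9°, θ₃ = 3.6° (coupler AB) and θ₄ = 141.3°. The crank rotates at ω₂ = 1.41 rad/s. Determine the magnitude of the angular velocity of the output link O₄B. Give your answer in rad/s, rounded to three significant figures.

ω₂ = 1.41 rad/s
Differentiating the loop-closure r₂e^{iθ₂}+r₃e^{iθ₃}=r₁+r₄e^{iθ₄} gives r₂ω₂e^{iθ₂}+r₃ω₃e^{iθ₃}=r₄ω₄e^{iθ₄}.
Eliminating the other unknown: ω₄ = r₂ω₂ sin(θ₂−θ₃) / [r₄ sin(θ₄−θ₃)].
Numerator sine = +0.77384; denominator sine = +0.67301.
Result = 0.0543·1.41·(+0.77384) / (0.0799·(+0.67301)) = +1.1018 rad/s; magnitude 1.1018 rad/s.

1.10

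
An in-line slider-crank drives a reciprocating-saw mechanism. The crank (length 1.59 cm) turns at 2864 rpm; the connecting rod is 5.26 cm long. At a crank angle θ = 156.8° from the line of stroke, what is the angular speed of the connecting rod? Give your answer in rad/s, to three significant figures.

83.9

ω = 299.9 rad/s (converted from 2864 rpm).
The rod makes angle φ with the slider axis where L sinφ = r sinθ; differentiating, L cosφ·φ̇ = r ω cosθ.
L cosφ = √(L² − r² sin²θ) = 0.052226 m.
|ω_rod| = r ω |cosθ| / √(L² − r² sin²θ) = 0.0159·299.9·0.91914/0.052226 = 83.925 rad/s.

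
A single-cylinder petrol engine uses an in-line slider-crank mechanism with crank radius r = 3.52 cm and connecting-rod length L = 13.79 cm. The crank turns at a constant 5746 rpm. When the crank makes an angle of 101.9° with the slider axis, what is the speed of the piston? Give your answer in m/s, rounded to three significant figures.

ω = 2π·5746/60 = 601.7 rad/s
For an in-line slider-crank, x = r cosθ + √(L² − r² sin²θ), so v = −rω sinθ·[1 + r cosθ/√(L² − r² sin²θ)].
With r = 0.0352 m, L = 0.1379 m, θ = 101.9°: √(L² − r² sin²θ) = 0.13353 m.
v = −0.0352·601.7·0.97851·[1 + 0.0352·-0.20620/0.13353] = -19.599 m/s.
|v| = 19.599 m/s.

19.6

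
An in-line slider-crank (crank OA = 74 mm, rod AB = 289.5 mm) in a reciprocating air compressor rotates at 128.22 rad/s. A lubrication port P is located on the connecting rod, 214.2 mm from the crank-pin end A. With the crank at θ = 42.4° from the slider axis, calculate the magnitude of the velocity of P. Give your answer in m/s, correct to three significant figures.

7.53

ω = 128.2 rad/s.  Crank-pin speed |V_A| = rω = 9.4883 m/s, perpendicular to OA.
Rod angle: sinφ = −(r/L) sinθ ⇒ φ = -9.925°; ω_rod = −rω cosθ/√(L²−r²sin²θ) = -24.57 rad/s.
V_P = V_A + ω_rod × AP, with AP = 0.2142 m along the rod.
Components: V_Px = −rω sinθ − a·ω_rod·sinφ = -7.3051 m/s;  V_Py = rω cosθ + a·ω_rod·cosφ = +1.8225 m/s.
|V_P| = √(V_Px² + V_Py²) = 7.529 m/s.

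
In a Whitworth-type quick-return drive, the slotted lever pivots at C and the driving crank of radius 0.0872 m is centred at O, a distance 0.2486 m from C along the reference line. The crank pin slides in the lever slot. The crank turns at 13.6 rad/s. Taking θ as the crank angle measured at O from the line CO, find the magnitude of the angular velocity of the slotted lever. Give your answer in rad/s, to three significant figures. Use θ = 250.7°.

0.108

ω = 13.6 rad/s
Crank pin A relative to C: A = (d + r cosθ, r sinθ); lever angle φ = atan2(r sinθ, d + r cosθ).
Differentiating tanφ: φ̇ = rω(d cosθ + r)/(d² + r² + 2dr cosθ).
d² + r² + 2dr cosθ = |CA|² = 0.0550761 m²;  d cosθ + r = +0.0050341 m.
|ω_lever| = |0.0872·13.6·+0.0050341| / 0.0550761 = 0.1084 rad/s.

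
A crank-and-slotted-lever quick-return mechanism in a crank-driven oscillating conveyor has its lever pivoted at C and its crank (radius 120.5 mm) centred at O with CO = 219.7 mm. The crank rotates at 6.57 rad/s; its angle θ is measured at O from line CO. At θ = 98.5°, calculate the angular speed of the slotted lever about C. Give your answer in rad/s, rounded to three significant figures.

ω = 6.57 rad/s
Crank pin A relative to C: A = (d + r cosθ, r sinθ); lever angle φ = atan2(r sinθ, d + r cosθ).
Differentiating tanφ: φ̇ = rω(d cosθ + r)/(d² + r² + 2dr cosθ).
d² + r² + 2dr cosθ = |CA|² = 0.0549622 m²;  d cosθ + r = +0.088026 m.
|ω_lever| = |0.1205·6.57·+0.088026| / 0.0549622 = 1.2679 rad/s.

1.27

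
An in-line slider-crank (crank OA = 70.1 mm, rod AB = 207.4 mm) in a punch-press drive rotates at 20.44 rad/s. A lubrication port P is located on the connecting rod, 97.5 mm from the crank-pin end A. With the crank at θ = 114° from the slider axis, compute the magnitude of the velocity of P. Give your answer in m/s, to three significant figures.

1.26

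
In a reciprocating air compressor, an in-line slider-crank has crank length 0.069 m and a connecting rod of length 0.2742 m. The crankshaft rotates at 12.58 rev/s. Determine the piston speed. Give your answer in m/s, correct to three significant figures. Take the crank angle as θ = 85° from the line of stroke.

5.56

ω = 2π·12.6 = 79.04 rad/s
For an in-line slider-crank, x = r cosθ + √(L² − r² sin²θ), so v = −rω sinθ·[1 + r cosθ/√(L² − r² sin²θ)].
With r = 0.069 m, L = 0.2742 m, θ = 85°: √(L² − r² sin²θ) = 0.26544 m.
v = −0.069·79.04·0.99619·[1 + 0.069·0.08716/0.26544] = -5.5563 m/s.
|v| = 5.5563 m/s.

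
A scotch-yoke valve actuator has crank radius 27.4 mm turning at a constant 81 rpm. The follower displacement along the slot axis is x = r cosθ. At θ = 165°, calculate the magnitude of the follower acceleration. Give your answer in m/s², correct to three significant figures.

ω = 8.482 rad/s (from 81 rpm).
x = r cosθ ⇒ ẍ = −rω² cosθ (ω constant).
|a| = rω²|cosθ| = 0.0274·(8.482)²·|cos 165°| = 1.9042 m/s².

1.90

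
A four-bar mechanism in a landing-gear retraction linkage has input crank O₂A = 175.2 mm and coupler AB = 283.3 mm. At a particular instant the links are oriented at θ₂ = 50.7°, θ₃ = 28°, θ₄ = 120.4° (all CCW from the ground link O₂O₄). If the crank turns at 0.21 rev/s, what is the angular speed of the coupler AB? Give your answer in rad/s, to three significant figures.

ω₂ = 1.319 rad/s (from 0.21 rev/s).
Differentiating the loop-closure r₂e^{iθ₂}+r₃e^{iθ₃}=r₁+r₄e^{iθ₄} gives r₂ω₂e^{iθ₂}+r₃ω₃e^{iθ₃}=r₄ω₄e^{iθ₄}.
Eliminating the other unknown: ω₃ = r₂ω₂ sin(θ₄−θ₂) / [r₃ sin(θ₃−θ₄)].
Numerator sine = +0.93789; denominator sine = -0.99912.
Result = 0.1752·1.319·(+0.93789) / (0.2833·(-0.99912)) = -0.76598 rad/s; magnitude 0.76598 rad/s.

0.766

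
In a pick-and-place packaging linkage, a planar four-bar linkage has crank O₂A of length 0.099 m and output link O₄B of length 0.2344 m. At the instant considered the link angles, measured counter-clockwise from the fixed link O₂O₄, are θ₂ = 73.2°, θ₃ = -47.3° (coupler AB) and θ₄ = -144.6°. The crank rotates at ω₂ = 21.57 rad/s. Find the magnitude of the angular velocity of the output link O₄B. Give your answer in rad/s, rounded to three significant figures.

7.91

ω₂ = 21.57 rad/s
Differentiating the loop-closure r₂e^{iθ₂}+r₃e^{iθ₃}=r₁+r₄e^{iθ₄} gives r₂ω₂e^{iθ₂}+r₃ω₃e^{iθ₃}=r₄ω₄e^{iθ₄}.
Eliminating the other unknown: ω₄ = r₂ω₂ sin(θ₂−θ₃) / [r₄ sin(θ₄−θ₃)].
Numerator sine = +0.86163; denominator sine = -0.99189.
Result = 0.099·21.57·(+0.86163) / (0.2344·(-0.99189)) = -7.9138 rad/s; magnitude 7.9138 rad/s.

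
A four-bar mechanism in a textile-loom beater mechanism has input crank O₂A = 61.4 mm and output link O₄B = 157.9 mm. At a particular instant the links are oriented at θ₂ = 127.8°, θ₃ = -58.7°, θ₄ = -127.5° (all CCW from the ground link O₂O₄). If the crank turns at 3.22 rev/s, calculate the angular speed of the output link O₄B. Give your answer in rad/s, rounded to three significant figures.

ω₂ = 20.23 rad/s (from 3.22 rev/s).
Differentiating the loop-closure r₂e^{iθ₂}+r₃e^{iθ₃}=r₁+r₄e^{iθ₄} gives r₂ω₂e^{iθ₂}+r₃ω₃e^{iθ₃}=r₄ω₄e^{iθ₄}.
Eliminating the other unknown: ω₄ = r₂ω₂ sin(θ₂−θ₃) / [r₄ sin(θ₄−θ₃)].
Numerator sine = -0.11320; denominator sine = -0.93232.
Result = 0.0614·20.23·(-0.11320) / (0.1579·(-0.93232)) = +0.95524 rad/s; magnitude 0.95524 rad/s.

0.955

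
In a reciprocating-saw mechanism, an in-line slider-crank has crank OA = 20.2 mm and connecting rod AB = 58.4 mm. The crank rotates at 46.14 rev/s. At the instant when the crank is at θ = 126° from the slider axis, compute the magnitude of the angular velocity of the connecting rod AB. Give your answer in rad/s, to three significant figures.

61.4

ω = 289.9 rad/s (converted from 46.14 rev/s).
The rod makes angle φ with the slider axis where L sinφ = r sinθ; differentiating, L cosφ·φ̇ = r ω cosθ.
L cosφ = √(L² − r² sin²θ) = 0.056067 m.
|ω_rod| = r ω |cosθ| / √(L² − r² sin²θ) = 0.0202·289.9·0.58779/0.056067 = 61.393 rad/s.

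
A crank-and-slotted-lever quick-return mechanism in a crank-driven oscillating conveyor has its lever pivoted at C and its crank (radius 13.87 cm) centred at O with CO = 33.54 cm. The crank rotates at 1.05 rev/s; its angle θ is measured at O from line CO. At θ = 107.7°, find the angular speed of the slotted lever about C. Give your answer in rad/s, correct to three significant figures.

0.325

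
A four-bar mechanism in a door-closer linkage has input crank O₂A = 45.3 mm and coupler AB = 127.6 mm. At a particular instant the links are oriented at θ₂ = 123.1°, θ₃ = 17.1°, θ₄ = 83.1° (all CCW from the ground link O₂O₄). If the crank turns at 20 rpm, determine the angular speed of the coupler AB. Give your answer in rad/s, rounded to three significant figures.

ω₂ = 2.094 rad/s (from 20 rpm).
Differentiating the loop-closure r₂e^{iθ₂}+r₃e^{iθ₃}=r₁+r₄e^{iθ₄} gives r₂ω₂e^{iθ₂}+r₃ω₃e^{iθ₃}=r₄ω₄e^{iθ₄}.
Eliminating the other unknown: ω₃ = r₂ω₂ sin(θ₄−θ₂) / [r₃ sin(θ₃−θ₄)].
Numerator sine = -0.64279; denominator sine = -0.91355.
Result = 0.0453·2.094·(-0.64279) / (0.1276·(-0.91355)) = +0.52317 rad/s; magnitude 0.52317 rad/s.

0.523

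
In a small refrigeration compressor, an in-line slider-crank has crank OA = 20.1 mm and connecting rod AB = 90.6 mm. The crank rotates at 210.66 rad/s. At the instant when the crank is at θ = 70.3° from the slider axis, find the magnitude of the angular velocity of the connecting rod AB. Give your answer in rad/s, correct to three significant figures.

16.1

ω = 210.7 rad/s
The rod makes angle φ with the slider axis where L sinφ = r sinθ; differentiating, L cosφ·φ̇ = r ω cosθ.
L cosφ = √(L² − r² sin²θ) = 0.088602 m.
|ω_rod| = r ω |cosθ| / √(L² − r² sin²θ) = 0.0201·210.7·0.33710/0.088602 = 16.11 rad/s.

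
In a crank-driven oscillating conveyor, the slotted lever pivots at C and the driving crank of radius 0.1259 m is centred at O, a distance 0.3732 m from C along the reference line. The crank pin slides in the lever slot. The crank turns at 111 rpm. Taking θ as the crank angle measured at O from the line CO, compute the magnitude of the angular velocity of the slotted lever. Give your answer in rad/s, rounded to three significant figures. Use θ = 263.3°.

0.836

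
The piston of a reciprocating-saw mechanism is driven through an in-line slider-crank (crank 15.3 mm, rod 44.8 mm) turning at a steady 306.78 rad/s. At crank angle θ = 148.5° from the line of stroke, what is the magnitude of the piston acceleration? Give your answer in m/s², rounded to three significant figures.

989

ω = 306.8 rad/s
x(θ) = r cosθ + √(L² − r² sin²θ); with ω constant, a = ω²·d²x/dθ².
d²x/dθ² = −r cosθ − r²(cos2θ)/√u − r⁴ sin²2θ/(4u^{3/2}),  u = L² − r² sin²θ = 0.00194313 m².
Substituting r = 0.0153 m, L = 0.0448 m, θ = 148.5°: d²x/dθ² = +0.010508 m.
a = ω²·d²x/dθ² = (306.8)²·(+0.010508) = +988.9 m/s²;  |a| = 988.9 m/s².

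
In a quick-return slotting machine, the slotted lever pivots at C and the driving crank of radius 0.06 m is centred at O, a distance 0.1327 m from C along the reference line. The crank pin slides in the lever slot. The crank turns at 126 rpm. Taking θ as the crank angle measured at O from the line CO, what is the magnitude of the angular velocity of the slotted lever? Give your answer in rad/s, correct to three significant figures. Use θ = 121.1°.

0.521

ω = 13.19 rad/s (from 126 rpm).
Crank pin A relative to C: A = (d + r cosθ, r sinθ); lever angle φ = atan2(r sinθ, d + r cosθ).
Differentiating tanφ: φ̇ = rω(d cosθ + r)/(d² + r² + 2dr cosθ).
d² + r² + 2dr cosθ = |CA|² = 0.012984 m²;  d cosθ + r = -0.008544 m.
|ω_lever| = |0.06·13.19·-0.008544| / 0.012984 = 0.52096 rad/s.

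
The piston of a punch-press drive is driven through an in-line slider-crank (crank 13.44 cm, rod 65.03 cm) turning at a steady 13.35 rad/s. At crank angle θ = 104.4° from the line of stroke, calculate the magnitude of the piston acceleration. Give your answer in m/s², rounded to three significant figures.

10.4

ω = 13.35 rad/s
x(θ) = r cosθ + √(L² − r² sin²θ); with ω constant, a = ω²·d²x/dθ².
d²x/dθ² = −r cosθ − r²(cos2θ)/√u − r⁴ sin²2θ/(4u^{3/2}),  u = L² − r² sin²θ = 0.405944 m².
Substituting r = 0.1344 m, L = 0.6503 m, θ = 104.4°: d²x/dθ² = +0.058195 m.
a = ω²·d²x/dθ² = (13.35)²·(+0.058195) = +10.372 m/s²;  |a| = 10.372 m/s².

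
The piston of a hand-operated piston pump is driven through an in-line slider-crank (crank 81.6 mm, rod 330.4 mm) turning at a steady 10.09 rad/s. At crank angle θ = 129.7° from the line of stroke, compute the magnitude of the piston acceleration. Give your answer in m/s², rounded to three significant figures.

5.66

ω = 10.09 rad/s
x(θ) = r cosθ + √(L² − r² sin²θ); with ω constant, a = ω²·d²x/dθ².
d²x/dθ² = −r cosθ − r²(cos2θ)/√u − r⁴ sin²2θ/(4u^{3/2}),  u = L² − r² sin²θ = 0.105222 m².
Substituting r = 0.0816 m, L = 0.3304 m, θ = 129.7°: d²x/dθ² = +0.055586 m.
a = ω²·d²x/dθ² = (10.09)²·(+0.055586) = +5.6591 m/s²;  |a| = 5.6591 m/s².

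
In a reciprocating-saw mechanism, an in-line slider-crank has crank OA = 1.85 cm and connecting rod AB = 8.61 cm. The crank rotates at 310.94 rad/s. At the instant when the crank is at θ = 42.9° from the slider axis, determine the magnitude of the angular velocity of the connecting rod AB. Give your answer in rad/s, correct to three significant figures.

49.5

ω = 310.9 rad/s
The rod makes angle φ with the slider axis where L sinφ = r sinθ; differentiating, L cosφ·φ̇ = r ω cosθ.
L cosφ = √(L² − r² sin²θ) = 0.085174 m.
|ω_rod| = r ω |cosθ| / √(L² − r² sin²θ) = 0.0185·310.9·0.73254/0.085174 = 49.474 rad/s.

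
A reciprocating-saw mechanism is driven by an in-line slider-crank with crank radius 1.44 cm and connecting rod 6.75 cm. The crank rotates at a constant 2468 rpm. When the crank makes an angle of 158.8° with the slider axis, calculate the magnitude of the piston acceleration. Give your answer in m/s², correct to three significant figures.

744

ω = 2π·2468/60 = 258.4 rad/s
x(θ) = r cosθ + √(L² − r² sin²θ); with ω constant, a = ω²·d²x/dθ².
d²x/dθ² = −r cosθ − r²(cos2θ)/√u − r⁴ sin²2θ/(4u^{3/2}),  u = L² − r² sin²θ = 0.00452913 m².
Substituting r = 0.0144 m, L = 0.0675 m, θ = 158.8°: d²x/dθ² = +0.011134 m.
a = ω²·d²x/dθ² = (258.4)²·(+0.011134) = +743.71 m/s²;  |a| = 743.71 m/s².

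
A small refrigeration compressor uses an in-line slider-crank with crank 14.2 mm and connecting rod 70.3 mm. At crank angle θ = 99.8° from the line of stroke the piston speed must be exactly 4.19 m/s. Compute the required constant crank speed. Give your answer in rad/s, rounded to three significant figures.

For an in-line slider-crank, |v_piston| = rω|sinθ|·[1 + r cosθ/√(L² − r² sin²θ)].
With r = 0.0142 m, L = 0.0703 m, θ = 99.8°: the bracketed kinematic factor |dx/dθ| = 0.013502 m.
ω = v/|dx/dθ| = 4.19/0.013502 = 310.33 rad/s.

310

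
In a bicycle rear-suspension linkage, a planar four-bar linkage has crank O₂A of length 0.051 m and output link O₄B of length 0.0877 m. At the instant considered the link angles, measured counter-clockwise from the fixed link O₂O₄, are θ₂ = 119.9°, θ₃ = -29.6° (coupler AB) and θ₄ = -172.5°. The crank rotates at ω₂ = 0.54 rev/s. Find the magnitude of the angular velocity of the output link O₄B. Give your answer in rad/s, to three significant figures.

ω₂ = 3.393 rad/s (from 0.54 rev/s).
Differentiating the loop-closure r₂e^{iθ₂}+r₃e^{iθ₃}=r₁+r₄e^{iθ₄} gives r₂ω₂e^{iθ₂}+r₃ω₃e^{iθ₃}=r₄ω₄e^{iθ₄}.
Eliminating the other unknown: ω₄ = r₂ω₂ sin(θ₂−θ₃) / [r₄ sin(θ₄−θ₃)].
Numerator sine = +0.50754; denominator sine = -0.60321.
Result = 0.051·3.393·(+0.50754) / (0.0877·(-0.60321)) = -1.6601 rad/s; magnitude 1.6601 rad/s.

1.66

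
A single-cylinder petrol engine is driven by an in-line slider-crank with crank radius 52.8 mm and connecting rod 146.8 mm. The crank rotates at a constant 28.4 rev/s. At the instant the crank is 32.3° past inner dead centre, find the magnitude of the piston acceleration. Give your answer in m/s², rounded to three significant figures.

1700

ω = 2π·28.4 = 178.4 rad/s
x(θ) = r cosθ + √(L² − r² sin²θ); with ω constant, a = ω²·d²x/dθ².
d²x/dθ² = −r cosθ − r²(cos2θ)/√u − r⁴ sin²2θ/(4u^{3/2}),  u = L² − r² sin²θ = 0.0207542 m².
Substituting r = 0.0528 m, L = 0.1468 m, θ = 32.3°: d²x/dθ² = -0.053461 m.
a = ω²·d²x/dθ² = (178.4)²·(-0.053461) = -1702.3 m/s²;  |a| = 1702.3 m/s².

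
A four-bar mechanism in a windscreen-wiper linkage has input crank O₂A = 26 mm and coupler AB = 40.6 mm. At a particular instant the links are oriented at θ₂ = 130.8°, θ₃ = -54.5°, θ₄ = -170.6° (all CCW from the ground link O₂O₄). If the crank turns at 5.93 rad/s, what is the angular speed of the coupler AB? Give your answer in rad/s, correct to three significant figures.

ω₂ = 5.93 rad/s
Differentiating the loop-closure r₂e^{iθ₂}+r₃e^{iθ₃}=r₁+r₄e^{iθ₄} gives r₂ω₂e^{iθ₂}+r₃ω₃e^{iθ₃}=r₄ω₄e^{iθ₄}.
Eliminating the other unknown: ω₃ = r₂ω₂ sin(θ₄−θ₂) / [r₃ sin(θ₃−θ₄)].
Numerator sine = +0.85355; denominator sine = +0.89803.
Result = 0.026·5.93·(+0.85355) / (0.0406·(+0.89803)) = +3.6095 rad/s; magnitude 3.6095 rad/s.

3.61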